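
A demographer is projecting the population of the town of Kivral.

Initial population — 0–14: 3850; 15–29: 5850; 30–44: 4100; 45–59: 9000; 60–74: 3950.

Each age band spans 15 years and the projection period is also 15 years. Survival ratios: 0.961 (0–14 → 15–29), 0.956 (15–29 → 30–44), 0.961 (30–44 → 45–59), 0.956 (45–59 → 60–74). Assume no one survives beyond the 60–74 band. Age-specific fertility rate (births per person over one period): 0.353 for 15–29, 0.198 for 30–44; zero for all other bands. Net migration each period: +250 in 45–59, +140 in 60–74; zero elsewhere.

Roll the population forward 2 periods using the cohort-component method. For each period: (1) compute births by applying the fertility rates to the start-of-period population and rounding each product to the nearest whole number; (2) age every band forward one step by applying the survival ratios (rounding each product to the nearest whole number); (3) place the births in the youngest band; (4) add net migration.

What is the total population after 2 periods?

18486

Let band 1 be 0–14 through band 5 = 60–74.
— Period 1 —
Births: 5850 × 0.353 = 2065 ; 4100 × 0.198 = 812 → total 2877
Band 2: 3850 × 0.961 = 3700
Band 3: 5850 × 0.956 = 5593
Band 4: 4100 × 0.961 = 3940
Band 5: 9000 × 0.956 = 8604
Net migration: Band 4 + 250 → 4190; Band 5 + 140 → 8744
→ [2877, 3700, 5593, 4190, 8744]
— Period 2 —
Births: 3700 × 0.353 = 1306 ; 5593 × 0.198 = 1107 → total 2413
Band 2: 2877 × 0.961 = 2765
Band 3: 3700 × 0.956 = 3537
Band 4: 5593 × 0.961 = 5375
Band 5: 4190 × 0.956 = 4006
Net migration: Band 4 + 250 → 5625; Band 5 + 140 → 4146
→ [2413, 2765, 3537, 5625, 4146]
Total after period 2: 2413 + 2765 + 3537 + 5625 + 4146 = 18486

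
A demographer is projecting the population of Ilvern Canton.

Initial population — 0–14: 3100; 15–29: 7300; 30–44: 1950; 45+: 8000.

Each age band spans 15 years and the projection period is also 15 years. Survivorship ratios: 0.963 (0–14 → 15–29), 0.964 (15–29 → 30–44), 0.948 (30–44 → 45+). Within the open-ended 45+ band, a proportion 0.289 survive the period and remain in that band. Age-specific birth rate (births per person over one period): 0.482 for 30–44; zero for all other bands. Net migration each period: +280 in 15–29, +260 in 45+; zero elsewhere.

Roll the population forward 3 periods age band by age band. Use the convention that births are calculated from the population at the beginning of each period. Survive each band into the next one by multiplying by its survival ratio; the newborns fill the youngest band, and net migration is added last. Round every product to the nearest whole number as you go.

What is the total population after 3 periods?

(Bands numbered youngest = 1 to oldest = 4.)
After projecting period 1:
Births: 1950 * 0.482 = 940
Band 2: 3100 * 0.963 = 2985
Band 3: 7300 * 0.964 = 7037
Band 4: 1950 * 0.948 + 8000 * 0.289 = 1849 + 2312 = 4161
Net migration: Band 2 + 280 → 3265; Band 4 + 260 → 4421
→ [940, 3265, 7037, 4421]
After projecting period 2:
Births: 7037 * 0.482 = 3392
Band 2: 940 * 0.963 = 905
Band 3: 3265 * 0.964 = 3147
Band 4: 7037 * 0.948 + 4421 * 0.289 = 6671 + 1278 = 7949
Net migration: Band 2 + 280 → 1185; Band 4 + 260 → 8209
→ [3392, 1185, 3147, 8209]
After projecting period 3:
Births: 3147 * 0.482 = 1517
Band 2: 3392 * 0.963 = 3266
Band 3: 1185 * 0.964 = 1142
Band 4: 3147 * 0.948 + 8209 * 0.289 = 2983 + 2372 = 5355
Net migration: Band 2 + 280 → 3546; Band 4 + 260 → 5615
→ [1517, 3546, 1142, 5615]
Total after period 3: 1517 + 3546 + 1142 + 5615 = 11820

11820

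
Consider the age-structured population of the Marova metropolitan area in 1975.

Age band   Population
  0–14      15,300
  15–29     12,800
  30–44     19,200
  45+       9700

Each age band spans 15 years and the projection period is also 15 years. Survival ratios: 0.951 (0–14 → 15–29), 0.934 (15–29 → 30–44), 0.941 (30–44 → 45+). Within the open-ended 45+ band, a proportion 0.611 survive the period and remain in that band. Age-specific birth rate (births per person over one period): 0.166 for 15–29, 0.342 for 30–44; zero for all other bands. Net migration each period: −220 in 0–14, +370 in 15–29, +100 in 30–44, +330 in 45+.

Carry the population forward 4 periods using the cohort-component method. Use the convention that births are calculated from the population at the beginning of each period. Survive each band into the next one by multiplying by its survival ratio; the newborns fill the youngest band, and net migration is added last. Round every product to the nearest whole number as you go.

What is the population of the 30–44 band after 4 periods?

— Period 1 —
Births: 12800 × 0.166 = 2125  |  19200 × 0.342 = 6566 → 8691
15–29: 15300 × 0.951 = 14550
30–44: 12800 × 0.934 = 11955
45+: 19200 × 0.941 + 9700 × 0.611 = 18067 + 5927 = 23994
Net migration: 0–14 − 220 → 8471; 15–29 + 370 → 14920; 30–44 + 100 → 12055; 45+ + 330 → 24324
→ [8471, 14920, 12055, 24324]
— Period 2 —
Births: 14920 × 0.166 = 2477  |  12055 × 0.342 = 4123 → 6600
15–29: 8471 × 0.951 = 8056
30–44: 14920 × 0.934 = 13935
45+: 12055 × 0.941 + 24324 × 0.611 = 11344 + 14862 = 26206
Net migration: 0–14 − 220 → 6380; 15–29 + 370 → 8426; 30–44 + 100 → 14035; 45+ + 330 → 26536
→ [6380, 8426, 14035, 26536]
— Period 3 —
Births: 8426 × 0.166 = 1399  |  14035 × 0.342 = 4800 → 6199
15–29: 6380 × 0.951 = 6067
30–44: 8426 × 0.934 = 7870
45+: 14035 × 0.941 + 26536 × 0.611 = 13207 + 16213 = 29420
Net migration: 0–14 − 220 → 5979; 15–29 + 370 → 6437; 30–44 + 100 → 7970; 45+ + 330 → 29750
→ [5979, 6437, 7970, 29750]
— Period 4 —
Births: 6437 × 0.166 = 1069  |  7970 × 0.342 = 2726 → 3795
15–29: 5979 × 0.951 = 5686
30–44: 6437 × 0.934 = 6012
45+: 7970 × 0.941 + 29750 × 0.611 = 7500 + 18177 = 25677
Net migration: 0–14 − 220 → 3575; 15–29 + 370 → 6056; 30–44 + 100 → 6112; 45+ + 330 → 26007
→ [3575, 6056, 6112, 26007]

6112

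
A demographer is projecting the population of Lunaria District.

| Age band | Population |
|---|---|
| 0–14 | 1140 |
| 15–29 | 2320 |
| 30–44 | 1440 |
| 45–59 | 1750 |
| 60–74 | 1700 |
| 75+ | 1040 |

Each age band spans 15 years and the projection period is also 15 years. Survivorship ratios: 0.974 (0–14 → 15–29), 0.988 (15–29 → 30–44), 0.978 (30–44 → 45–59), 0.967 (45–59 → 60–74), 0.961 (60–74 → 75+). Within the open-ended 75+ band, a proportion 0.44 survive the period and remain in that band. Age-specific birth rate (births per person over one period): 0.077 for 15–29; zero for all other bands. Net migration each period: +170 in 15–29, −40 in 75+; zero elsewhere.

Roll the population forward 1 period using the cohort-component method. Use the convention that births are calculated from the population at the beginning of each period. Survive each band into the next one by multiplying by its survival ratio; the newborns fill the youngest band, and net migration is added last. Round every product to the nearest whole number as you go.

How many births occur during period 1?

179

After projecting period 1:
Births: 2320 × 0.077 = 179
15–29: 1140 × 0.974 = 1110
30–44: 2320 × 0.988 = 2292
45–59: 1440 × 0.978 = 1408
60–74: 1750 × 0.967 = 1692
75+: 1700 × 0.961 + 1040 × 0.44 = 1634 + 458 = 2092
Net migration: 15–29 + 170 → 1280; 75+ − 40 → 2052
Giving 179 / 1280 / 2292 / 1408 / 1692 / 2052.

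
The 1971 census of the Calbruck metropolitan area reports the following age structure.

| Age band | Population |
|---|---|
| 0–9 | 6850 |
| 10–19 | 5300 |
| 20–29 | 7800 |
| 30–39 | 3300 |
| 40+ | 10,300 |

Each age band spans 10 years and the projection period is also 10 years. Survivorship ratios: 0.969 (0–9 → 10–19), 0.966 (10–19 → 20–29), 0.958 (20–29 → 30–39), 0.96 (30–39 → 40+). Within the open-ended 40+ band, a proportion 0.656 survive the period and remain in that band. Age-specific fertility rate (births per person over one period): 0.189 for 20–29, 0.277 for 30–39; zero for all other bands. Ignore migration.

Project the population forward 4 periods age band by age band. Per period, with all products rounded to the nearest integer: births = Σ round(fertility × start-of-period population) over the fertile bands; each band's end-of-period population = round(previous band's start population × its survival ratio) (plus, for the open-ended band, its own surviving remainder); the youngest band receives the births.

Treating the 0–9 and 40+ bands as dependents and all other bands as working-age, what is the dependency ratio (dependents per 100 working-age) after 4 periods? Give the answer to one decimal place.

227.4

Numbering the groups 1..5 from youngest to oldest:
After projecting period 1:
Births: 7800 × 0.189 = 1474 ; 3300 × 0.277 = 914 → 2388
Group 2: 6850 × 0.969 = 6638
Group 3: 5300 × 0.966 = 5120
Group 4: 7800 × 0.958 = 7472
Group 5: 3300 × 0.96 + 10300 × 0.656 = 3168 + 6757 = 9925
Giving 2388 / 6638 / 5120 / 7472 / 9925.
After projecting period 2:
Births: 5120 × 0.189 = 968 ; 7472 × 0.277 = 2070 → 3038
Group 2: 2388 × 0.969 = 2314
Group 3: 6638 × 0.966 = 6412
Group 4: 5120 × 0.958 = 4905
Group 5: 7472 × 0.96 + 9925 × 0.656 = 7173 + 6511 = 13684
Giving 3038 / 2314 / 6412 / 4905 / 13684.
After projecting period 3:
Births: 6412 × 0.189 = 1212 ; 4905 × 0.277 = 1359 → 2571
Group 2: 3038 × 0.969 = 2944
Group 3: 2314 × 0.966 = 2235
Group 4: 6412 × 0.958 = 6143
Group 5: 4905 × 0.96 + 13684 × 0.656 = 4709 + 8977 = 13686
Giving 2571 / 2944 / 2235 / 6143 / 13686.
After projecting period 4:
Births: 2235 × 0.189 = 422 ; 6143 × 0.277 = 1702 → 2124
Group 2: 2571 × 0.969 = 2491
Group 3: 2944 × 0.966 = 2844
Group 4: 2235 × 0.958 = 2141
Group 5: 6143 × 0.96 + 13686 × 0.656 = 5897 + 8978 = 14875
Giving 2124 / 2491 / 2844 / 2141 / 14875.
Dependents (band 0–9 + band 40+) = 2124 + 14875 = 16999; working-age = 7476; ratio = 16999/7476 × 100 = 227.4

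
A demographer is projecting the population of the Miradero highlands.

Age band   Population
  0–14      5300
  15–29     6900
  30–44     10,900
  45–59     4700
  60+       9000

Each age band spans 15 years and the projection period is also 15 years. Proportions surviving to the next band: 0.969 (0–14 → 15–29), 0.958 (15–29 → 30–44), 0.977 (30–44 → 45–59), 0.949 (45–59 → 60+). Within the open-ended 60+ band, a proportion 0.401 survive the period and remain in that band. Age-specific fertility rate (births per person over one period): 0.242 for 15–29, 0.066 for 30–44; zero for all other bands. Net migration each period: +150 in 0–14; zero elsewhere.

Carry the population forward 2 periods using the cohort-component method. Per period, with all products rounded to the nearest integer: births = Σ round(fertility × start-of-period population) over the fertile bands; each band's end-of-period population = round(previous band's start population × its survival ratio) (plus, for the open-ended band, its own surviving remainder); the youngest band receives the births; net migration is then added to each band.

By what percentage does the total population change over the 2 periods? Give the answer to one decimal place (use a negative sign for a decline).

(Groups numbered youngest = 1 to oldest = 5.)
— Period 1 —
Births: 6900 × 0.242 = 1670  |  10900 × 0.066 = 719 → 2389
Group 2: 5300 × 0.969 = 5136
Group 3: 6900 × 0.958 = 6610
Group 4: 10900 × 0.977 = 10649
Group 5: 4700 × 0.949 + 9000 × 0.401 = 4460 + 3609 = 8069
Net migration: Group 1 + 150 → 2539
Giving 2539 / 5136 / 6610 / 10649 / 8069.
— Period 2 —
Births: 5136 × 0.242 = 1243  |  6610 × 0.066 = 436 → 1679
Group 2: 2539 × 0.969 = 2460
Group 3: 5136 × 0.958 = 4920
Group 4: 6610 × 0.977 = 6458
Group 5: 10649 × 0.949 + 8069 × 0.401 = 10106 + 3236 = 13342
Net migration: Group 1 + 150 → 1829
Giving 1829 / 2460 / 4920 / 6458 / 13342.
Total: 36800 → 29009; change = -7791; percentage change = -21.2%

-21.2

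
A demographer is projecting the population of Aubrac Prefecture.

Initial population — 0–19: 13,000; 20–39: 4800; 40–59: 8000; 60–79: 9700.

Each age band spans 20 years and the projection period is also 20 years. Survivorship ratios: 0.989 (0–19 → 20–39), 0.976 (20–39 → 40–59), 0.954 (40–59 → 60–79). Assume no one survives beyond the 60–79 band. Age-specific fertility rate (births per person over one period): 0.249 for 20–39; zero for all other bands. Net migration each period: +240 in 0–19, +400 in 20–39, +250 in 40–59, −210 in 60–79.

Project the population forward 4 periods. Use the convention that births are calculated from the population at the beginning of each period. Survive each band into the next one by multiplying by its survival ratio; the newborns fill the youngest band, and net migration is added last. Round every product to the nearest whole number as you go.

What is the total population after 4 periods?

8077

Period 1.
Births: 4800 * 0.249 = 1195
20–39: 13000 * 0.989 = 12857
40–59: 4800 * 0.976 = 4685
60–79: 8000 * 0.954 = 7632
Net migration: 0–19 + 240 → 1435; 20–39 + 400 → 13257; 40–59 + 250 → 4935; 60–79 − 210 → 7422
→ [1435, 13257, 4935, 7422]
Period 2.
Births: 13257 * 0.249 = 3301
20–39: 1435 * 0.989 = 1419
40–59: 13257 * 0.976 = 12939
60–79: 4935 * 0.954 = 4708
Net migration: 0–19 + 240 → 3541; 20–39 + 400 → 1819; 40–59 + 250 → 13189; 60–79 − 210 → 4498
→ [3541, 1819, 13189, 4498]
Period 3.
Births: 1819 * 0.249 = 453
20–39: 3541 * 0.989 = 3502
40–59: 1819 * 0.976 = 1775
60–79: 13189 * 0.954 = 12582
Net migration: 0–19 + 240 → 693; 20–39 + 400 → 3902; 40–59 + 250 → 2025; 60–79 − 210 → 12372
→ [693, 3902, 2025, 12372]
Period 4.
Births: 3902 * 0.249 = 972
20–39: 693 * 0.989 = 685
40–59: 3902 * 0.976 = 3808
60–79: 2025 * 0.954 = 1932
Net migration: 0–19 + 240 → 1212; 20–39 + 400 → 1085; 40–59 + 250 → 4058; 60–79 − 210 → 1722
→ [1212, 1085, 4058, 1722]
Total after period 4: 1212 + 1085 + 4058 + 1722 = 8077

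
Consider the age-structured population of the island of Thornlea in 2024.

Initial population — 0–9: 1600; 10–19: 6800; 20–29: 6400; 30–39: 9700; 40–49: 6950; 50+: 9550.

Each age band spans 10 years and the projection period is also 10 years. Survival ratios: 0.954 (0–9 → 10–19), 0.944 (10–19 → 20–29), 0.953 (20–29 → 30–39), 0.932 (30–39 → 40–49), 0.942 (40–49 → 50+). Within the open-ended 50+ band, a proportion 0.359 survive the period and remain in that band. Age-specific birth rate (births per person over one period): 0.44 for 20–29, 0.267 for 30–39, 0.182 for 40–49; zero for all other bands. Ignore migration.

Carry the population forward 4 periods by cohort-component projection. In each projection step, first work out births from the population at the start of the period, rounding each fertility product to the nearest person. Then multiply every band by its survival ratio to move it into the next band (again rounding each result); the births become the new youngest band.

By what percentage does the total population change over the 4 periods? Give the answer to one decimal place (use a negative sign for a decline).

Period 1.
Births: 6400 * 0.44 = 2816  |  9700 * 0.267 = 2590  |  6950 * 0.182 = 1265 ⇒ total 6671
10–19: 1600 * 0.954 = 1526
20–29: 6800 * 0.944 = 6419
30–39: 6400 * 0.953 = 6099
40–49: 9700 * 0.932 = 9040
50+: 6950 * 0.942 + 9550 * 0.359 = 6547 + 3428 = 9975
End of period: [6671, 1526, 6419, 6099, 9040, 9975]
Period 2.
Births: 6419 * 0.44 = 2824  |  6099 * 0.267 = 1628  |  9040 * 0.182 = 1645 ⇒ total 6097
10–19: 6671 * 0.954 = 6364
20–29: 1526 * 0.944 = 1441
30–39: 6419 * 0.953 = 6117
40–49: 6099 * 0.932 = 5684
50+: 9040 * 0.942 + 9975 * 0.359 = 8516 + 3581 = 12097
End of period: [6097, 6364, 1441, 6117, 5684, 12097]
Period 3.
Births: 1441 * 0.44 = 634  |  6117 * 0.267 = 1633  |  5684 * 0.182 = 1034 ⇒ total 3301
10–19: 6097 * 0.954 = 5817
20–29: 6364 * 0.944 = 6008
30–39: 1441 * 0.953 = 1373
40–49: 6117 * 0.932 = 5701
50+: 5684 * 0.942 + 12097 * 0.359 = 5354 + 4343 = 9697
End of period: [3301, 5817, 6008, 1373, 5701, 9697]
Period 4.
Births: 6008 * 0.44 = 2644  |  1373 * 0.267 = 367  |  5701 * 0.182 = 1038 ⇒ total 4049
10–19: 3301 * 0.954 = 3149
20–29: 5817 * 0.944 = 5491
30–39: 6008 * 0.953 = 5726
40–49: 1373 * 0.932 = 1280
50+: 5701 * 0.942 + 9697 * 0.359 = 5370 + 3481 = 8851
End of period: [4049, 3149, 5491, 5726, 1280, 8851]
Total: 41000 → 28546; change = -12454; percentage change = -30.4%

-30.4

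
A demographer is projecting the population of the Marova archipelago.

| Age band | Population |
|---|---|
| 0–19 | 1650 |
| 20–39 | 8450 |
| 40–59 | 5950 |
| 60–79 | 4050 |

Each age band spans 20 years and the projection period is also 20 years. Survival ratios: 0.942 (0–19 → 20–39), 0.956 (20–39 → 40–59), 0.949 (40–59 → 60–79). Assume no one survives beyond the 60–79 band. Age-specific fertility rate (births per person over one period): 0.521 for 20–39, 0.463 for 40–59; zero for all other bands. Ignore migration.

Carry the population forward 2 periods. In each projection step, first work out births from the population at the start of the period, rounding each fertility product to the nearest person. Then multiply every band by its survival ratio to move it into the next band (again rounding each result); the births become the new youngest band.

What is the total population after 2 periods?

Let group 1 be 0–19 through group 4 = 60–79.
— Period 1 —
Births: 8450 × 0.521 = 4402  |  5950 × 0.463 = 2755 → total 7157
Group 2: 1650 × 0.942 = 1554
Group 3: 8450 × 0.956 = 8078
Group 4: 5950 × 0.949 = 5647
Population now: 0–19=7157, 20–39=1554, 40–59=8078, 60–79=5647
— Period 2 —
Births: 1554 × 0.521 = 810  |  8078 × 0.463 = 3740 → total 4550
Group 2: 7157 × 0.942 = 6742
Group 3: 1554 × 0.956 = 1486
Group 4: 8078 × 0.949 = 7666
Population now: 0–19=4550, 20–39=6742, 40–59=1486, 60–79=7666
Total after period 2: 4550 + 6742 + 1486 + 7666 = 20444

20444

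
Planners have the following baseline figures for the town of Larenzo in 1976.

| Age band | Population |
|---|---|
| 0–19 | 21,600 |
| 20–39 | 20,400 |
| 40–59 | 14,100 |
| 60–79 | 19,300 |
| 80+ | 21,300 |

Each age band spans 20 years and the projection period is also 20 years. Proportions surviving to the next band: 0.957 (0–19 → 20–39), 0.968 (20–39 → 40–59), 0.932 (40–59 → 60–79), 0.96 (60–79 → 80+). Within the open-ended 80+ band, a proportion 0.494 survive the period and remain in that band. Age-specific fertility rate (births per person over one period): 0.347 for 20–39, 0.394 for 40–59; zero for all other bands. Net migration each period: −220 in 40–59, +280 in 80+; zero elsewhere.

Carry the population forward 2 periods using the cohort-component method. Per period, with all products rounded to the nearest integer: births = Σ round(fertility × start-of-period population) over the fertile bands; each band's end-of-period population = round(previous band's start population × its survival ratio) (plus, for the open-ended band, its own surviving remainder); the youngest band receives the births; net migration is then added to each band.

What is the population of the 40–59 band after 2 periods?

19790

(Bands numbered youngest = 1 to oldest = 5.)
Period 1.
Births: 20400 × 0.347 = 7079, 14100 × 0.394 = 5555 → 12634
Band 2: 21600 × 0.957 = 20671
Band 3: 20400 × 0.968 = 19747
Band 4: 14100 × 0.932 = 13141
Band 5: 19300 × 0.96 + 21300 × 0.494 = 18528 + 10522 = 29050
Net migration: Band 3 − 220 → 19527; Band 5 + 280 → 29330
Giving 12634 / 20671 / 19527 / 13141 / 29330.
Period 2.
Births: 20671 × 0.347 = 7173, 19527 × 0.394 = 7694 → 14867
Band 2: 12634 × 0.957 = 12091
Band 3: 20671 × 0.968 = 20010
Band 4: 19527 × 0.932 = 18199
Band 5: 13141 × 0.96 + 29330 × 0.494 = 12615 + 14489 = 27104
Net migration: Band 3 − 220 → 19790; Band 5 + 280 → 27384
Giving 14867 / 12091 / 19790 / 18199 / 27384.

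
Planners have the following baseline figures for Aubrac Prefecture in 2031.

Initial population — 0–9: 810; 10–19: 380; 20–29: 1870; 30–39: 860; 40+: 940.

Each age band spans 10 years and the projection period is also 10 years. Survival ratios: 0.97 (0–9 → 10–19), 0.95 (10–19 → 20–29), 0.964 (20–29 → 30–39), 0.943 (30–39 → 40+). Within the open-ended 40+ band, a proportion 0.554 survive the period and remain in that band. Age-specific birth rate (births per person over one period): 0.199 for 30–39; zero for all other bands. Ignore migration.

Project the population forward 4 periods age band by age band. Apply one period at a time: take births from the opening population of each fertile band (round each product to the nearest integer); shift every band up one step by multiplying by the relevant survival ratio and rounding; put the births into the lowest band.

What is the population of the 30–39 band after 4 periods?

152

(Bands numbered youngest = 1 to oldest = 5.)
— Period 1 —
Births: 860 × 0.199 = 171
Band 2: 810 × 0.97 = 786
Band 3: 380 × 0.95 = 361
Band 4: 1870 × 0.964 = 1803
Band 5: 860 × 0.943 + 940 × 0.554 = 811 + 521 = 1332
Giving 171 / 786 / 361 / 1803 / 1332.
— Period 2 —
Births: 1803 × 0.199 = 359
Band 2: 171 × 0.97 = 166
Band 3: 786 × 0.95 = 747
Band 4: 361 × 0.964 = 348
Band 5: 1803 × 0.943 + 1332 × 0.554 = 1700 + 738 = 2438
Giving 359 / 166 / 747 / 348 / 2438.
— Period 3 —
Births: 348 × 0.199 = 69
Band 2: 359 × 0.97 = 348
Band 3: 166 × 0.95 = 158
Band 4: 747 × 0.964 = 720
Band 5: 348 × 0.943 + 2438 × 0.554 = 328 + 1351 = 1679
Giving 69 / 348 / 158 / 720 / 1679.
— Period 4 —
Births: 720 × 0.199 = 143
Band 2: 69 × 0.97 = 67
Band 3: 348 × 0.95 = 331
Band 4: 158 × 0.964 = 152
Band 5: 720 × 0.943 + 1679 × 0.554 = 679 + 930 = 1609
Giving 143 / 67 / 331 / 152 / 1609.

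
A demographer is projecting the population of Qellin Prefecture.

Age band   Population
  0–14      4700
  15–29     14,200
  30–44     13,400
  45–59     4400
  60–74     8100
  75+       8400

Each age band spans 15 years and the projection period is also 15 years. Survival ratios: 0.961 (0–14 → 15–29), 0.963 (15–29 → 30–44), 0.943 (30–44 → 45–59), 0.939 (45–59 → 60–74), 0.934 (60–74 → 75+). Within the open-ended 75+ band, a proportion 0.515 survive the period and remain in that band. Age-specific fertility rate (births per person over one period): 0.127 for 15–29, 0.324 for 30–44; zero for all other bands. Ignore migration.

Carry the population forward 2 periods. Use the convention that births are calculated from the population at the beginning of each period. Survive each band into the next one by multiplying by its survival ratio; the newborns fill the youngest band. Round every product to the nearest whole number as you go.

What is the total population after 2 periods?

Numbering the bands 1..6 from youngest to oldest:
After projecting period 1:
Births: 14200 × 0.127 = 1803, 13400 × 0.324 = 4342 → 6145
Band 2: 4700 × 0.961 = 4517
Band 3: 14200 × 0.963 = 13675
Band 4: 13400 × 0.943 = 12636
Band 5: 4400 × 0.939 = 4132
Band 6: 8100 × 0.934 + 8400 × 0.515 = 7565 + 4326 = 11891
→ [6145, 4517, 13675, 12636, 4132, 11891]
After projecting period 2:
Births: 4517 × 0.127 = 574, 13675 × 0.324 = 4431 → 5005
Band 2: 6145 × 0.961 = 5905
Band 3: 4517 × 0.963 = 4350
Band 4: 13675 × 0.943 = 12896
Band 5: 12636 × 0.939 = 11865
Band 6: 4132 × 0.934 + 11891 × 0.515 = 3859 + 6124 = 9983
→ [5005, 5905, 4350, 12896, 11865, 9983]
Total after period 2: 5005 + 5905 + 4350 + 12896 + 11865 + 9983 = 50004

50004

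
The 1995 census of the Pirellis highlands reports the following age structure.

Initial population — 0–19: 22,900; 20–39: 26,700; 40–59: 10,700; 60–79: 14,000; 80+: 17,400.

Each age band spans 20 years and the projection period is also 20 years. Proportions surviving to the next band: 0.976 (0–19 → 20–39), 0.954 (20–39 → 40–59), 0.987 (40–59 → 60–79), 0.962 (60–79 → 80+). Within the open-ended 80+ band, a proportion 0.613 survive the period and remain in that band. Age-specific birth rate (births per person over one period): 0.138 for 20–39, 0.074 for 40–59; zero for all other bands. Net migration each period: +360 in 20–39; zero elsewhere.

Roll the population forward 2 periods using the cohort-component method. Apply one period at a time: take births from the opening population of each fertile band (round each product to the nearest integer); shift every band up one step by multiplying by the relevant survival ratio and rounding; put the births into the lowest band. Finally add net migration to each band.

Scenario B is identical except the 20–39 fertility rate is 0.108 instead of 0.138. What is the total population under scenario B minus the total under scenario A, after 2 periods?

-1463

Numbering the bands 1..5 from youngest to oldest:
Period 1.
Births: 26700 * 0.138 = 3685  |  10700 * 0.074 = 792 ⇒ total 4477
Band 2: 22900 * 0.976 = 22350
Band 3: 26700 * 0.954 = 25472
Band 4: 10700 * 0.987 = 10561
Band 5: 14000 * 0.962 + 17400 * 0.613 = 13468 + 10666 = 24134
Net migration: Band 2 + 360 → 22710
Giving 4477 / 22710 / 25472 / 10561 / 24134.
Period 2.
Births: 22710 * 0.138 = 3134  |  25472 * 0.074 = 1885 ⇒ total 5019
Band 2: 4477 * 0.976 = 4370
Band 3: 22710 * 0.954 = 21665
Band 4: 25472 * 0.987 = 25141
Band 5: 10561 * 0.962 + 24134 * 0.613 = 10160 + 14794 = 24954
Net migration: Band 2 + 360 → 4730
Giving 5019 / 4730 / 21665 / 25141 / 24954.
Scenario A total after 2 periods: 81509
Scenario B projection —
Period 1.
Births: 26700 * 0.108 = 2884  |  10700 * 0.074 = 792 ⇒ total 3676
Band 2: 22900 * 0.976 = 22350
Band 3: 26700 * 0.954 = 25472
Band 4: 10700 * 0.987 = 10561
Band 5: 14000 * 0.962 + 17400 * 0.613 = 13468 + 10666 = 24134
Net migration: Band 2 + 360 → 22710
Giving 3676 / 22710 / 25472 / 10561 / 24134.
Period 2.
Births: 22710 * 0.108 = 2453  |  25472 * 0.074 = 1885 ⇒ total 4338
Band 2: 3676 * 0.976 = 3588
Band 3: 22710 * 0.954 = 21665
Band 4: 25472 * 0.987 = 25141
Band 5: 10561 * 0.962 + 24134 * 0.613 = 10160 + 14794 = 24954
Net migration: Band 2 + 360 → 3948
Giving 4338 / 3948 / 21665 / 25141 / 24954.
Scenario B total after 2 periods: 80046
Difference B − A = 80046 − 81509 = -1463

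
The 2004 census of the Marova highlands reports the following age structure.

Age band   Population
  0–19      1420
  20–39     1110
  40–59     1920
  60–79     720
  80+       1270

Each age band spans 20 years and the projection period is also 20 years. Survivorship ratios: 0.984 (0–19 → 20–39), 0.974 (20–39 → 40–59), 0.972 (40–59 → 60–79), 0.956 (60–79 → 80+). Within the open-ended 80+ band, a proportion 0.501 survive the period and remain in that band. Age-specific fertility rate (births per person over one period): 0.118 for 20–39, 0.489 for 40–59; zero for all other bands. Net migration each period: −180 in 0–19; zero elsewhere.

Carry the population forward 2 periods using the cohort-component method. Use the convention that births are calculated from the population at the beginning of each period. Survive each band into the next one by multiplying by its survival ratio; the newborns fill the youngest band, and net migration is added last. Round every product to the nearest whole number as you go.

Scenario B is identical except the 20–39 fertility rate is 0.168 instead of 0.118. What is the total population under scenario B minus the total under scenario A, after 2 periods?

124

Let group 1 be 0–19 through group 5 = 80+.
Period 1.
Births: 1110 × 0.118 = 131, 1920 × 0.489 = 939 → 1070
Group 2: 1420 × 0.984 = 1397
Group 3: 1110 × 0.974 = 1081
Group 4: 1920 × 0.972 = 1866
Group 5: 720 × 0.956 + 1270 × 0.501 = 688 + 636 = 1324
Net migration: Group 1 − 180 → 890
→ [890, 1397, 1081, 1866, 1324]
Period 2.
Births: 1397 × 0.118 = 165, 1081 × 0.489 = 529 → 694
Group 2: 890 × 0.984 = 876
Group 3: 1397 × 0.974 = 1361
Group 4: 1081 × 0.972 = 1051
Group 5: 1866 × 0.956 + 1324 × 0.501 = 1784 + 663 = 2447
Net migration: Group 1 − 180 → 514
→ [514, 876, 1361, 1051, 2447]
Scenario A total after 2 periods: 6249
Scenario B projection —
Period 1.
Births: 1110 × 0.168 = 186, 1920 × 0.489 = 939 → 1125
Group 2: 1420 × 0.984 = 1397
Group 3: 1110 × 0.974 = 1081
Group 4: 1920 × 0.972 = 1866
Group 5: 720 × 0.956 + 1270 × 0.501 = 688 + 636 = 1324
Net migration: Group 1 − 180 → 945
→ [945, 1397, 1081, 1866, 1324]
Period 2.
Births: 1397 × 0.168 = 235, 1081 × 0.489 = 529 → 764
Group 2: 945 × 0.984 = 930
Group 3: 1397 × 0.974 = 1361
Group 4: 1081 × 0.972 = 1051
Group 5: 1866 × 0.956 + 1324 × 0.501 = 1784 + 663 = 2447
Net migration: Group 1 − 180 → 584
→ [584, 930, 1361, 1051, 2447]
Scenario B total after 2 periods: 6373
Difference B − A = 6373 − 6249 = 124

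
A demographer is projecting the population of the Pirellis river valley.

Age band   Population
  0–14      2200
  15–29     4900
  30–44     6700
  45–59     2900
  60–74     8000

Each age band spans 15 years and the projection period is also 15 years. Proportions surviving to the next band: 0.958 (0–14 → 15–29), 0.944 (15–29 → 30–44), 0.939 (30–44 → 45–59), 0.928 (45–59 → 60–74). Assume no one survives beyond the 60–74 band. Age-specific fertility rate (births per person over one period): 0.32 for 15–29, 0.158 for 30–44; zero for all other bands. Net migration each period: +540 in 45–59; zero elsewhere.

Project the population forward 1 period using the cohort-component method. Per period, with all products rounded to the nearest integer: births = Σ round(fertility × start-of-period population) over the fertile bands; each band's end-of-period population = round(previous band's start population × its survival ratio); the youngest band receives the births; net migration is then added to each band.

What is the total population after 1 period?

(Bands numbered youngest = 1 to oldest = 5.)
— Period 1 —
Births: 4900 × 0.32 = 1568  |  6700 × 0.158 = 1059 ⇒ total 2627
Band 2: 2200 × 0.958 = 2108
Band 3: 4900 × 0.944 = 4626
Band 4: 6700 × 0.939 = 6291
Band 5: 2900 × 0.928 = 2691
Net migration: Band 4 + 540 → 6831
→ [2627, 2108, 4626, 6831, 2691]
Total after period 1: 2627 + 2108 + 4626 + 6831 + 2691 = 18883

18883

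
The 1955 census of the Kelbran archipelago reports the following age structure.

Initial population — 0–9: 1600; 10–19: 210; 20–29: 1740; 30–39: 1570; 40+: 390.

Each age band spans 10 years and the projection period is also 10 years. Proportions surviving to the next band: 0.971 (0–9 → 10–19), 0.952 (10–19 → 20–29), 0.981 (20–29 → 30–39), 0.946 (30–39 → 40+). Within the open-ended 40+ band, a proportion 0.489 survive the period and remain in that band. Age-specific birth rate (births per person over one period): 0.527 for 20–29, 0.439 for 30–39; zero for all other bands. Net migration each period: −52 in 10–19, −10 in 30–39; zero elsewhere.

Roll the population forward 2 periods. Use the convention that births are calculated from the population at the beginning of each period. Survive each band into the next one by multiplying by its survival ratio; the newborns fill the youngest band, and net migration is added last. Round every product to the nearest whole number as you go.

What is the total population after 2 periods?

6398

After projecting period 1:
Births: 1740 × 0.527 = 917, 1570 × 0.439 = 689 — total 1606
10–19: 1600 × 0.971 = 1554
20–29: 210 × 0.952 = 200
30–39: 1740 × 0.981 = 1707
40+: 1570 × 0.946 + 390 × 0.489 = 1485 + 191 = 1676
Net migration: 10–19 − 52 → 1502; 30–39 − 10 → 1697
→ [1606, 1502, 200, 1697, 1676]
After projecting period 2:
Births: 200 × 0.527 = 105, 1697 × 0.439 = 745 — total 850
10–19: 1606 × 0.971 = 1559
20–29: 1502 × 0.952 = 1430
30–39: 200 × 0.981 = 196
40+: 1697 × 0.946 + 1676 × 0.489 = 1605 + 820 = 2425
Net migration: 10–19 − 52 → 1507; 30–39 − 10 → 186
→ [850, 1507, 1430, 186, 2425]
Total after period 2: 850 + 1507 + 1430 + 186 + 2425 = 6398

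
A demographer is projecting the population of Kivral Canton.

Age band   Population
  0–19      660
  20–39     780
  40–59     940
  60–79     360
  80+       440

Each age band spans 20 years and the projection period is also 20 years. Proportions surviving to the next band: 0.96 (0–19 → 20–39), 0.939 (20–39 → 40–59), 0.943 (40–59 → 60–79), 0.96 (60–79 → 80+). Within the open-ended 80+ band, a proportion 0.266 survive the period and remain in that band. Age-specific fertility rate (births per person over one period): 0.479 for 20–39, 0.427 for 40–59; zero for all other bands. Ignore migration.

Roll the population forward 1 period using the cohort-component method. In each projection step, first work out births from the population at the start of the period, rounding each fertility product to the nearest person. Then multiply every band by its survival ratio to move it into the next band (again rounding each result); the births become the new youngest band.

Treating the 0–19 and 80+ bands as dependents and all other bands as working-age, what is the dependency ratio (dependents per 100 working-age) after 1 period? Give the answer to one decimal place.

55.0

[period 1]
Births: 780 * 0.479 = 374  |  940 * 0.427 = 401 → total 775
20–39: 660 * 0.96 = 634
40–59: 780 * 0.939 = 732
60–79: 940 * 0.943 = 886
80+: 360 * 0.96 + 440 * 0.266 = 346 + 117 = 463
End of period: [775, 634, 732, 886, 463]
Dependents (band 0–19 + band 80+) = 775 + 463 = 1238; working-age = 2252; ratio = 1238/2252 × 100 = 55.0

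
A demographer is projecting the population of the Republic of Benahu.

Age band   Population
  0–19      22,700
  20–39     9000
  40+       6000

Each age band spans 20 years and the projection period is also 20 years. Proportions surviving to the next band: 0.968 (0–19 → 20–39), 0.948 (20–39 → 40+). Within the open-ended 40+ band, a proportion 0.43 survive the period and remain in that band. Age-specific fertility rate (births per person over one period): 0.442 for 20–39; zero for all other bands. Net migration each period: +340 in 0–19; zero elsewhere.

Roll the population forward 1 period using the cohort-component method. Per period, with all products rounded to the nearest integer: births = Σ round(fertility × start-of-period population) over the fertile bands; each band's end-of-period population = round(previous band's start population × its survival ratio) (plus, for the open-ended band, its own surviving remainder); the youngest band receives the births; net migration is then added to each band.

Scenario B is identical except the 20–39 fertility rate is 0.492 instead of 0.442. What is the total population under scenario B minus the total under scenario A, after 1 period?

450

Numbering the bands 1..3 from youngest to oldest:
Period 1:
Births: 9000 × 0.442 = 3978
Band 2: 22700 × 0.968 = 21974
Band 3: 9000 × 0.948 + 6000 × 0.43 = 8532 + 2580 = 11112
Net migration: Band 1 + 340 → 4318
Population now: 0–19=4318, 20–39=21974, 40+=11112
Scenario A total after 1 period: 37404
Scenario B projection —
Period 1:
Births: 9000 × 0.492 = 4428
Band 2: 22700 × 0.968 = 21974
Band 3: 9000 × 0.948 + 6000 × 0.43 = 8532 + 2580 = 11112
Net migration: Band 1 + 340 → 4768
Population now: 0–19=4768, 20–39=21974, 40+=11112
Scenario B total after 1 period: 37854
Difference B − A = 37854 − 37404 = 450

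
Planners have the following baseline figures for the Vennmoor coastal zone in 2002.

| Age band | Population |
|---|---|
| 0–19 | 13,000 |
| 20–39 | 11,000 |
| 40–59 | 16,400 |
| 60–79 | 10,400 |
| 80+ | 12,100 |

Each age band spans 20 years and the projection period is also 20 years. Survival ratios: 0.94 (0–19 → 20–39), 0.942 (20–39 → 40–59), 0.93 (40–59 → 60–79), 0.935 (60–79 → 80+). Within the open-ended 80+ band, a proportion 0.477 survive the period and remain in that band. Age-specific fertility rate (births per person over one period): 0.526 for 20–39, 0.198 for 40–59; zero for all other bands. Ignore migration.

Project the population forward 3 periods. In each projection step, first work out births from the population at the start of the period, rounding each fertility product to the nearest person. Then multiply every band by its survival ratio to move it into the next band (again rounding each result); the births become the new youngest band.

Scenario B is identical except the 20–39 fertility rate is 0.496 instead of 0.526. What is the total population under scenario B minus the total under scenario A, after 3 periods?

-1045

Call the bands 1 to 5, youngest first.
[period 1]
Births: 11000 × 0.526 = 5786 ; 16400 × 0.198 = 3247 — total 9033
Band 2: 13000 × 0.94 = 12220
Band 3: 11000 × 0.942 = 10362
Band 4: 16400 × 0.93 = 15252
Band 5: 10400 × 0.935 + 12100 × 0.477 = 9724 + 5772 = 15496
Giving 9033 / 12220 / 10362 / 15252 / 15496.
[period 2]
Births: 12220 × 0.526 = 6428 ; 10362 × 0.198 = 2052 — total 8480
Band 2: 9033 × 0.94 = 8491
Band 3: 12220 × 0.942 = 11511
Band 4: 10362 × 0.93 = 9637
Band 5: 15252 × 0.935 + 15496 × 0.477 = 14261 + 7392 = 21653
Giving 8480 / 8491 / 11511 / 9637 / 21653.
[period 3]
Births: 8491 × 0.526 = 4466 ; 11511 × 0.198 = 2279 — total 6745
Band 2: 8480 × 0.94 = 7971
Band 3: 8491 × 0.942 = 7999
Band 4: 11511 × 0.93 = 10705
Band 5: 9637 × 0.935 + 21653 × 0.477 = 9011 + 10328 = 19339
Giving 6745 / 7971 / 7999 / 10705 / 19339.
Scenario A total after 3 periods: 52759
Scenario B projection —
[period 1]
Births: 11000 × 0.496 = 5456 ; 16400 × 0.198 = 3247 — total 8703
Band 2: 13000 × 0.94 = 12220
Band 3: 11000 × 0.942 = 10362
Band 4: 16400 × 0.93 = 15252
Band 5: 10400 × 0.935 + 12100 × 0.477 = 9724 + 5772 = 15496
Giving 8703 / 12220 / 10362 / 15252 / 15496.
[period 2]
Births: 12220 × 0.496 = 6061 ; 10362 × 0.198 = 2052 — total 8113
Band 2: 8703 × 0.94 = 8181
Band 3: 12220 × 0.942 = 11511
Band 4: 10362 × 0.93 = 9637
Band 5: 15252 × 0.935 + 15496 × 0.477 = 14261 + 7392 = 21653
Giving 8113 / 8181 / 11511 / 9637 / 21653.
[period 3]
Births: 8181 × 0.496 = 4058 ; 11511 × 0.198 = 2279 — total 6337
Band 2: 8113 × 0.94 = 7626
Band 3: 8181 × 0.942 = 7707
Band 4: 11511 × 0.93 = 10705
Band 5: 9637 × 0.935 + 21653 × 0.477 = 9011 + 10328 = 19339
Giving 6337 / 7626 / 7707 / 10705 / 19339.
Scenario B total after 3 periods: 51714
Difference B − A = 51714 − 52759 = -1045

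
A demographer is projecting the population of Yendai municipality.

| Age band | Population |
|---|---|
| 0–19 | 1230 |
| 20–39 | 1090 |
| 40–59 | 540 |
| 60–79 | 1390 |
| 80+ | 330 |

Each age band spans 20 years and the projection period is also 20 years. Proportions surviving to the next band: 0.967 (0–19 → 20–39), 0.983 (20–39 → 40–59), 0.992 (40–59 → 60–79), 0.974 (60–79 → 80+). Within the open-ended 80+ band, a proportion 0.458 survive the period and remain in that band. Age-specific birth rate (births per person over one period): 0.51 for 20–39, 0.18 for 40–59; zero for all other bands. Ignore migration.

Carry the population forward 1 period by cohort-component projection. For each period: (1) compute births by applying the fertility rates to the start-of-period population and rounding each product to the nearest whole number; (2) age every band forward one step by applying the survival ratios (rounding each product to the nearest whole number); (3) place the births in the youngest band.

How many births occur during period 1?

653

After projecting period 1:
Births: 1090 × 0.51 = 556, 540 × 0.18 = 97 → total 653
20–39: 1230 × 0.967 = 1189
40–59: 1090 × 0.983 = 1071
60–79: 540 × 0.992 = 536
80+: 1390 × 0.974 + 330 × 0.458 = 1354 + 151 = 1505
End of period: [653, 1189, 1071, 536, 1505]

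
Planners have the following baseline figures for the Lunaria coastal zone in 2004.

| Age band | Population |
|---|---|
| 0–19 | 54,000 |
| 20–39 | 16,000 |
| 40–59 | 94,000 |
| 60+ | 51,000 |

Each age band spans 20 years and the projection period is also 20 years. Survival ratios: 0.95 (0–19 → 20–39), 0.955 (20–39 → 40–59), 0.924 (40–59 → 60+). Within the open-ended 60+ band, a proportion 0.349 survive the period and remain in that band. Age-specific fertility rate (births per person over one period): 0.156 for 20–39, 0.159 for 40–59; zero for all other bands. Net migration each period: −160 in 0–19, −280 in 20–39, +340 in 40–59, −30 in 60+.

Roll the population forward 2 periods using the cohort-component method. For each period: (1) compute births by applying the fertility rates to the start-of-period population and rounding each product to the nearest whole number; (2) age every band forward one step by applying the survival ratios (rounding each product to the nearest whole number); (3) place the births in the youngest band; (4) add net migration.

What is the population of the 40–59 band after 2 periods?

49064

Call the groups 1 to 4, youngest first.
[period 1]
Births: 16000 × 0.156 = 2496 ; 94000 × 0.159 = 14946 — total 17442
Group 2: 54000 × 0.95 = 51300
Group 3: 16000 × 0.955 = 15280
Group 4: 94000 × 0.924 + 51000 × 0.349 = 86856 + 17799 = 104655
Net migration: Group 1 − 160 → 17282; Group 2 − 280 → 51020; Group 3 + 340 → 15620; Group 4 − 30 → 104625
Giving 17282 / 51020 / 15620 / 104625.
[period 2]
Births: 51020 × 0.156 = 7959 ; 15620 × 0.159 = 2484 — total 10443
Group 2: 17282 × 0.95 = 16418
Group 3: 51020 × 0.955 = 48724
Group 4: 15620 × 0.924 + 104625 × 0.349 = 14433 + 36514 = 50947
Net migration: Group 1 − 160 → 10283; Group 2 − 280 → 16138; Group 3 + 340 → 49064; Group 4 − 30 → 50917
Giving 10283 / 16138 / 49064 / 50917.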